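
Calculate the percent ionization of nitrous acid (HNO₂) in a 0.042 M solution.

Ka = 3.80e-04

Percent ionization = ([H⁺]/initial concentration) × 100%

Using Ka equilibrium: x² + Ka×x - Ka×C = 0. Solving: [H⁺] = 3.8095e-03. Percent = (3.8095e-03/0.042) × 100

Percent ionization = 9.07%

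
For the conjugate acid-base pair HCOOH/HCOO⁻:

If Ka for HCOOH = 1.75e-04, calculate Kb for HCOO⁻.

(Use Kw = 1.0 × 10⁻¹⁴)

For a conjugate pair Ka × Kb = Kw, so Kb = Kw/Ka = 1.0 × 10⁻¹⁴ / 1.75e-04 = 5.71e-11.

K_b = 5.71e-11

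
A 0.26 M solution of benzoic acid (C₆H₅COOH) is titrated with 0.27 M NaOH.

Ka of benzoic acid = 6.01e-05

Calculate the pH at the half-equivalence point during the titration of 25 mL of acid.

At half-equivalence [HA] = [A⁻], so Henderson-Hasselbalch gives pH = pKa = -log(6.01e-05) = 4.22.

pH = pKa = 4.22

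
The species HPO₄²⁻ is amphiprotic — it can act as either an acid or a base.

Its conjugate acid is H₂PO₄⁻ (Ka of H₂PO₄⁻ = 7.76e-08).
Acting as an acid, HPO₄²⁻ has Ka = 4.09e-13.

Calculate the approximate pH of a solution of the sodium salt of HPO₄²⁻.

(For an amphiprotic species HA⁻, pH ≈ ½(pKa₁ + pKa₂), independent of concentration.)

pKa₁ = -log(7.76e-08) = 7.11; pKa₂ = -log(4.09e-13) = 12.39. For an amphiprotic species, pH ≈ ½(pKa₁ + pKa₂) = ½(7.11 + 12.39) = 9.75.

pH = 9.75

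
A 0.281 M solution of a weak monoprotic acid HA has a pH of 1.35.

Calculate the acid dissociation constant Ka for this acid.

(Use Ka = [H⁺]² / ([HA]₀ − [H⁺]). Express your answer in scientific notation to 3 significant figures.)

[H⁺] = 10^(−pH) = 10^(−1.35) = 4.467e-02 M. For HA ⇌ H⁺ + A⁻, Ka = [H⁺][A⁻]/[HA] = [H⁺]² / ([HA]₀ − [H⁺]) = (4.467e-02)² / (0.281 − 4.467e-02) = 8.44e-03.

K_a = 8.44e-03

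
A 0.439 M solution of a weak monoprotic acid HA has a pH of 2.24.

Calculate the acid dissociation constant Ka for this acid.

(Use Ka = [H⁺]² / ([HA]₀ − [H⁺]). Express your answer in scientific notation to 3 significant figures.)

[H⁺] = 10^(−pH) = 10^(−2.24) = 5.754e-03 M. For HA ⇌ H⁺ + A⁻, Ka = [H⁺][A⁻]/[HA] = [H⁺]² / ([HA]₀ − [H⁺]) = (5.754e-03)² / (0.439 − 5.754e-03) = 7.64e-05.

K_a = 7.64e-05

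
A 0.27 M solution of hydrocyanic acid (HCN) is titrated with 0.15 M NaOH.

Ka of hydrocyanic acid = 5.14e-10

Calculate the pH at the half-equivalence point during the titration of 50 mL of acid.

At half-equivalence [HA] = [A⁻], so Henderson-Hasselbalch gives pH = pKa = -log(5.14e-10) = 9.29.

pH = pKa = 9.29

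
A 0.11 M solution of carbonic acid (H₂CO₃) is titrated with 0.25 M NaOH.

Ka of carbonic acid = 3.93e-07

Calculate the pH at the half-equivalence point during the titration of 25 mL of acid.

At half-equivalence [HA] = [A⁻], so Henderson-Hasselbalch gives pH = pKa = -log(3.93e-07) = 6.41.

pH = pKa = 6.41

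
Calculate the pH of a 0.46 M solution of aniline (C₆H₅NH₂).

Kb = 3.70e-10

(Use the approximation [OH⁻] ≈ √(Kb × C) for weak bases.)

[OH⁻] = √(Kb × C) = √(3.70e-10 × 0.46) = 1.3046e-05. pOH = 4.88, pH = 14 - pOH

pH = 9.12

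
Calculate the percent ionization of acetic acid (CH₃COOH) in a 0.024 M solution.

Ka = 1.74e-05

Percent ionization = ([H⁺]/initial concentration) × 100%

Using Ka equilibrium: x² + Ka×x - Ka×C = 0. Solving: [H⁺] = 6.3758e-04. Percent = (6.3758e-04/0.024) × 100

Percent ionization = 2.66%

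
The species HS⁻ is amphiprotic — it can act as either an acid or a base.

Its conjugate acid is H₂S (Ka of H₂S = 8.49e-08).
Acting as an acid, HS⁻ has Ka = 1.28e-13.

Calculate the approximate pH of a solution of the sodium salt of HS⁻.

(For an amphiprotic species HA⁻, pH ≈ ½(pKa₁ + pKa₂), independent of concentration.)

pKa₁ = -log(8.49e-08) = 7.07; pKa₂ = -log(1.28e-13) = 12.89. For an amphiprotic species, pH ≈ ½(pKa₁ + pKa₂) = ½(7.07 + 12.89) = 9.98.

pH = 9.98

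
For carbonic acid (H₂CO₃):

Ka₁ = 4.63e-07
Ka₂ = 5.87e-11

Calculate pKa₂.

pKa₂ = -log(Ka₂) = -log(5.87e-11) = 10.23.

pK_{a2} = 10.23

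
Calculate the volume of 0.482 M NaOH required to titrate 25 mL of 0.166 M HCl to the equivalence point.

At equivalence: moles acid = moles base. moles HCl = 0.166 × 25/1000 = 0.00415 mol. V_base = moles / 0.482 × 1000 = 8.6 mL.

V_{base} = 8.6 mL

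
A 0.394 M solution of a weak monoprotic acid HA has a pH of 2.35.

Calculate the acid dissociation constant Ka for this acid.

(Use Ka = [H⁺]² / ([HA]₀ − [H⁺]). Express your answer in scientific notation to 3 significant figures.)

[H⁺] = 10^(−pH) = 10^(−2.35) = 4.467e-03 M. For HA ⇌ H⁺ + A⁻, Ka = [H⁺][A⁻]/[HA] = [H⁺]² / ([HA]₀ − [H⁺]) = (4.467e-03)² / (0.394 − 4.467e-03) = 5.12e-05.

K_a = 5.12e-05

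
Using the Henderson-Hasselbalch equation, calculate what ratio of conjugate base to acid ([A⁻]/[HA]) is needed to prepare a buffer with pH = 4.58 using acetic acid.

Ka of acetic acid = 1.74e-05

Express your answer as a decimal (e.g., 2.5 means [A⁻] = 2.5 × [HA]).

pKa = -log(1.74e-05) = 4.7595. pH = pKa + log([A⁻]/[HA]), so log([A⁻]/[HA]) = pH − pKa = 4.58 − 4.7595 = -0.1795. [A⁻]/[HA] = 10^(-0.1795) = 0.662

[A⁻]/[HA] = 0.662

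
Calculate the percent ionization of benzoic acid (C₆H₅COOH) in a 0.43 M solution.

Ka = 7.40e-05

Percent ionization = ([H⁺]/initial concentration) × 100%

Using Ka equilibrium: x² + Ka×x - Ka×C = 0. Solving: [H⁺] = 5.6040e-03. Percent = (5.6040e-03/0.43) × 100

Percent ionization = 1.3%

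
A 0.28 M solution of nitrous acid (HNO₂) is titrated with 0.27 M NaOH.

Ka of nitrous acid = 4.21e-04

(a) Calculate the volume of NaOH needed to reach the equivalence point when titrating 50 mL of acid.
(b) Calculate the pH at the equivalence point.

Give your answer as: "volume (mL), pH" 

moles acid = 0.28 × 50/1000 = 0.014 mol; V_base = moles/0.27 × 1000 = 51.9 mL. At equivalence only the conjugate base is present: [A⁻] = 0.014/0.102 = 1.3745e-01 M. Kb = Kw/Ka = 2.38e-11; [OH⁻] = √(Kb × [A⁻]) = 1.8069e-06; pOH = 5.74; pH = 14 - pOH = 8.26.

V = 51.9 mL, pH = 8.26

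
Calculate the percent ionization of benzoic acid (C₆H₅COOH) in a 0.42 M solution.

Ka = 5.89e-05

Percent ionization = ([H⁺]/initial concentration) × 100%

Using Ka equilibrium: x² + Ka×x - Ka×C = 0. Solving: [H⁺] = 4.9444e-03. Percent = (4.9444e-03/0.42) × 100

Percent ionization = 1.18%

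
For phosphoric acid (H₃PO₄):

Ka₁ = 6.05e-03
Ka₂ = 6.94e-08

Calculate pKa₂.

pKa₂ = -log(Ka₂) = -log(6.94e-08) = 7.16.

pK_{a2} = 7.16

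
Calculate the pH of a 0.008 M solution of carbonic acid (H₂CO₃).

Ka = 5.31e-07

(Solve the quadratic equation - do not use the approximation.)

x² + Ka×x - Ka×C = 0. Using quadratic formula: [H⁺] = 6.4912e-05

pH = 4.19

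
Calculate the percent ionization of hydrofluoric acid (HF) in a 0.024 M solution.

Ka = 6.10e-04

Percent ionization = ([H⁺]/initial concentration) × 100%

Using Ka equilibrium: x² + Ka×x - Ka×C = 0. Solving: [H⁺] = 3.5334e-03. Percent = (3.5334e-03/0.024) × 100

Percent ionization = 14.7%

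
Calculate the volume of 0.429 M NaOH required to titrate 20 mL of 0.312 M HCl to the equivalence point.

At equivalence: moles acid = moles base. moles HCl = 0.312 × 20/1000 = 0.00624 mol. V_base = moles / 0.429 × 1000 = 14.5 mL.

V_{base} = 14.5 mL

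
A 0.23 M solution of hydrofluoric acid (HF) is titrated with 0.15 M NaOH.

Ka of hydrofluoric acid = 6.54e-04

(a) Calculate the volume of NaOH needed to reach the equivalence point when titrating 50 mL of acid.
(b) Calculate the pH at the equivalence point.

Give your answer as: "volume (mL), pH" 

moles acid = 0.23 × 50/1000 = 0.0115 mol; V_base = moles/0.15 × 1000 = 76.7 mL. At equivalence only the conjugate base is present: [A⁻] = 0.0115/0.127 = 9.0789e-02 M. Kb = Kw/Ka = 1.53e-11; [OH⁻] = √(Kb × [A⁻]) = 1.1782e-06; pOH = 5.93; pH = 14 - pOH = 8.07.

V = 76.7 mL, pH = 8.07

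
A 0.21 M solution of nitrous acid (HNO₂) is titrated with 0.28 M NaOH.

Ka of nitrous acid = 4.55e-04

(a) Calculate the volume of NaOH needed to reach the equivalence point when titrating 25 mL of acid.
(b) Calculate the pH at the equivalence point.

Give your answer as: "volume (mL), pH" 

moles acid = 0.21 × 25/1000 = 0.00525 mol; V_base = moles/0.28 × 1000 = 18.8 mL. At equivalence only the conjugate base is present: [A⁻] = 0.00525/0.044 = 1.2000e-01 M. Kb = Kw/Ka = 2.20e-11; [OH⁻] = √(Kb × [A⁻]) = 1.6240e-06; pOH = 5.79; pH = 14 - pOH = 8.21.

V = 18.8 mL, pH = 8.21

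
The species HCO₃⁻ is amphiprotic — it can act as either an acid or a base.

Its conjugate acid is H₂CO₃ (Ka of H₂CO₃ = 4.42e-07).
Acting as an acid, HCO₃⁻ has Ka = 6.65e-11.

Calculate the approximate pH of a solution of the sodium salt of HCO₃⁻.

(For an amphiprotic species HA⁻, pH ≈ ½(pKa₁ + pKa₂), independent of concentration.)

pKa₁ = -log(4.42e-07) = 6.35; pKa₂ = -log(6.65e-11) = 10.18. For an amphiprotic species, pH ≈ ½(pKa₁ + pKa₂) = ½(6.35 + 10.18) = 8.27.

pH = 8.27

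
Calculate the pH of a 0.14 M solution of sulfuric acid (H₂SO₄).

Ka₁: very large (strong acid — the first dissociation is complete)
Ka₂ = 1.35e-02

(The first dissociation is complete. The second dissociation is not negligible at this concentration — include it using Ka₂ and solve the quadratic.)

First dissociation is complete: [H⁺]₀ = [HSO₄⁻]₀ = C = 0.14 M. Second dissociation HSO₄⁻ ⇌ H⁺ + SO₄²⁻: let x = [SO₄²⁻]. Ka₂ = (C + x)·x / (C − x) = 1.35e-02 → x² + (C + Ka₂)·x − Ka₂·C = 0 → x² + 0.15350·x − 1.890e-03 = 0. x = (−0.15350 + √(0.15350² + 4 × 1.890e-03)) / 2 = 1.1457e-02 M. [H⁺] = C + x = 0.14 + 1.1457e-02 = 1.5146e-01 M. pH = -log(1.5146e-01) = 0.82.

pH = 0.82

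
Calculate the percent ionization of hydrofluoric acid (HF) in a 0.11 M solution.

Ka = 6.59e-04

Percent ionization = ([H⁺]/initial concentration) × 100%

Using Ka equilibrium: x² + Ka×x - Ka×C = 0. Solving: [H⁺] = 8.1910e-03. Percent = (8.1910e-03/0.11) × 100

Percent ionization = 7.45%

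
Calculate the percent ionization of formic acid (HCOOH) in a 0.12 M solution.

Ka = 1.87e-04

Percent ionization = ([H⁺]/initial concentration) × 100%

Using Ka equilibrium: x² + Ka×x - Ka×C = 0. Solving: [H⁺] = 4.6445e-03. Percent = (4.6445e-03/0.12) × 100

Percent ionization = 3.87%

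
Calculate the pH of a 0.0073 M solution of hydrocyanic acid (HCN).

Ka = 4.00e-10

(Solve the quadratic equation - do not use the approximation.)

x² + Ka×x - Ka×C = 0. Using quadratic formula: [H⁺] = 1.7086e-06

pH = 5.77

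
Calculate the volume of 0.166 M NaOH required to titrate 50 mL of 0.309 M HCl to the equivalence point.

At equivalence: moles acid = moles base. moles HCl = 0.309 × 50/1000 = 0.01545 mol. V_base = moles / 0.166 × 1000 = 93.1 mL.

V_{base} = 93.1 mL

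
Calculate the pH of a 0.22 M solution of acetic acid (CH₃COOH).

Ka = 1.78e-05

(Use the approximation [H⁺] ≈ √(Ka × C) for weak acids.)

[H⁺] = √(Ka × C) = √(1.78e-05 × 0.22) = 1.9789e-03. pH = -log(1.9789e-03)

pH = 2.70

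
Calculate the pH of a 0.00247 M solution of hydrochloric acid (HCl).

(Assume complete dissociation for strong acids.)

[H⁺] = 0.00247 M for strong acid. pH = -log[H⁺] = -log(0.00247)

pH = 2.61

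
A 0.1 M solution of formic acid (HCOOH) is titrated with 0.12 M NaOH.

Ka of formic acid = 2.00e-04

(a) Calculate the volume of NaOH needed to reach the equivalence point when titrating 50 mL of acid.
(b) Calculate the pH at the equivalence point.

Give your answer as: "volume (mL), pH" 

moles acid = 0.1 × 50/1000 = 0.005 mol; V_base = moles/0.12 × 1000 = 41.7 mL. At equivalence only the conjugate base is present: [A⁻] = 0.005/0.092 = 5.4545e-02 M. Kb = Kw/Ka = 5.00e-11; [OH⁻] = √(Kb × [A⁻]) = 1.6514e-06; pOH = 5.78; pH = 14 - pOH = 8.22.

V = 41.7 mL, pH = 8.22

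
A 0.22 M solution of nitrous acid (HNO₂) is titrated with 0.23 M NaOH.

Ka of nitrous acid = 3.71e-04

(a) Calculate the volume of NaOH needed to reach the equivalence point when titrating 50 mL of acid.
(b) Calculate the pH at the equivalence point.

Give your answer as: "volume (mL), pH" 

moles acid = 0.22 × 50/1000 = 0.011 mol; V_base = moles/0.23 × 1000 = 47.8 mL. At equivalence only the conjugate base is present: [A⁻] = 0.011/0.098 = 1.1244e-01 M. Kb = Kw/Ka = 2.70e-11; [OH⁻] = √(Kb × [A⁻]) = 1.7409e-06; pOH = 5.76; pH = 14 - pOH = 8.24.

V = 47.8 mL, pH = 8.24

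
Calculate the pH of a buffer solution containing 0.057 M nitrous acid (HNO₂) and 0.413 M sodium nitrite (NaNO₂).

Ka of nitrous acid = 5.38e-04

pKa = -log(5.38e-04) = 3.27. pH = pKa + log([A⁻]/[HA]) = 3.27 + log(0.413/0.057)

pH = 4.13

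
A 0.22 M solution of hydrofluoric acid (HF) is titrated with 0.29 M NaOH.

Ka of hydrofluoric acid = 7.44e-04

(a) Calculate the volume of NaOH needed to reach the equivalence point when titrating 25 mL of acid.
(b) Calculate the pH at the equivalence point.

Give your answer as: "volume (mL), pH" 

moles acid = 0.22 × 25/1000 = 0.0055 mol; V_base = moles/0.29 × 1000 = 19.0 mL. At equivalence only the conjugate base is present: [A⁻] = 0.0055/0.044 = 1.2510e-01 M. Kb = Kw/Ka = 1.34e-11; [OH⁻] = √(Kb × [A⁻]) = 1.2967e-06; pOH = 5.89; pH = 14 - pOH = 8.11.

V = 19.0 mL, pH = 8.11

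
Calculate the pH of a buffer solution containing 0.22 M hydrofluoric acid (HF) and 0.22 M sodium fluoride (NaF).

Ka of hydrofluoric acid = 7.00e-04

pKa = -log(7.00e-04) = 3.15. pH = pKa + log([A⁻]/[HA]) = 3.15 + log(0.22/0.22)

pH = 3.15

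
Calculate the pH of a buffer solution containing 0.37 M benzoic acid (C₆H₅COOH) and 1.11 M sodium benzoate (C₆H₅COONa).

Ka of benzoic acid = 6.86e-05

pKa = -log(6.86e-05) = 4.16. pH = pKa + log([A⁻]/[HA]) = 4.16 + log(1.11/0.37)

pH = 4.64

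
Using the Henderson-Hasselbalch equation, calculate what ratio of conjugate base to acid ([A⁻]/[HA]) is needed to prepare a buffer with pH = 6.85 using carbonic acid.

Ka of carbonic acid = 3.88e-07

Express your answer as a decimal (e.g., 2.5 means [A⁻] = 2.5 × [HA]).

pKa = -log(3.88e-07) = 6.4112. pH = pKa + log([A⁻]/[HA]), so log([A⁻]/[HA]) = pH − pKa = 6.85 − 6.4112 = 0.4388. [A⁻]/[HA] = 10^(0.4388) = 2.75

[A⁻]/[HA] = 2.75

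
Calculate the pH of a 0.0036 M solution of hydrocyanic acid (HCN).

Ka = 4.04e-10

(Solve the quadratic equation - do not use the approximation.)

x² + Ka×x - Ka×C = 0. Using quadratic formula: [H⁺] = 1.2058e-06

pH = 5.92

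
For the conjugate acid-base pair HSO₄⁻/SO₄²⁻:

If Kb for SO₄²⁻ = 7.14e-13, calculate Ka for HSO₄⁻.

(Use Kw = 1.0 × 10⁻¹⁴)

For a conjugate pair Ka × Kb = Kw, so Ka = Kw/Kb = 1.0 × 10⁻¹⁴ / 7.14e-13 = 1.40e-02.

K_a = 1.40e-02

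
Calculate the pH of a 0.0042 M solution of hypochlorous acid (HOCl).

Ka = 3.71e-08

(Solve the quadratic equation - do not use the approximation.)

x² + Ka×x - Ka×C = 0. Using quadratic formula: [H⁺] = 1.2464e-05

pH = 4.90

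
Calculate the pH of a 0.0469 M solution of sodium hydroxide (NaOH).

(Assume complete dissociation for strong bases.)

[OH⁻] = 0.0469 M for strong base. pOH = -log[OH⁻] = 1.33, pH = 14 - pOH

pH = 12.67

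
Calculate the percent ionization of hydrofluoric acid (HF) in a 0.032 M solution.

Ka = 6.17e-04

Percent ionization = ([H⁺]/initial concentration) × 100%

Using Ka equilibrium: x² + Ka×x - Ka×C = 0. Solving: [H⁺] = 4.1456e-03. Percent = (4.1456e-03/0.032) × 100

Percent ionization = 13%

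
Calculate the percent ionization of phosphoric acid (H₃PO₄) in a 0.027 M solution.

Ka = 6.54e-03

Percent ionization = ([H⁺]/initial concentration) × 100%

Using Ka equilibrium: x² + Ka×x - Ka×C = 0. Solving: [H⁺] = 1.0415e-02. Percent = (1.0415e-02/0.027) × 100

Percent ionization = 38.6%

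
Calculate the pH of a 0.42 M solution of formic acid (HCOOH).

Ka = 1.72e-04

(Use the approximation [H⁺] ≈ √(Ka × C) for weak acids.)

[H⁺] = √(Ka × C) = √(1.72e-04 × 0.42) = 8.4994e-03. pH = -log(8.4994e-03)

pH = 2.07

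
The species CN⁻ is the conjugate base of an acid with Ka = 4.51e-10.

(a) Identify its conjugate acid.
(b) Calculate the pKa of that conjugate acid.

(a) The conjugate acid is formed by adding one H⁺ to CN⁻, giving HCN. (b) pKa = -log(Ka) = -log(4.51e-10) = 9.35.

Conjugate acid: HCN; pK_a = 9.35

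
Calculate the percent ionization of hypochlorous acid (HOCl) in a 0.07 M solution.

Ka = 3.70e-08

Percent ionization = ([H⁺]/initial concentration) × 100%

Using Ka equilibrium: x² + Ka×x - Ka×C = 0. Solving: [H⁺] = 5.0874e-05. Percent = (5.0874e-05/0.07) × 100

Percent ionization = 0.0727%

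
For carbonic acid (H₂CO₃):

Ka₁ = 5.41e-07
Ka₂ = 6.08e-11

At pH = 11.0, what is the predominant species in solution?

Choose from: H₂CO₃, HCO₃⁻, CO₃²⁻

pKa₁ = 6.27, pKa₂ = 10.22. For a polyprotic acid the predominant species crosses at each pKa: below pKa_n the protonated form dominates, above it the deprotonated form does. At pH = 11.0, the predominant species is CO₃²⁻.

CO₃²⁻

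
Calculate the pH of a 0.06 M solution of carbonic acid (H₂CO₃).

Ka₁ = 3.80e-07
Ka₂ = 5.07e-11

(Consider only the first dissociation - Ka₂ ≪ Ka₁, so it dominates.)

First dissociation dominates. From Ka₁ = [H⁺][HA⁻]/[H₂A], x² + Ka₁·x − Ka₁·C = 0 with C = 0.06 M and Ka₁ = 3.80e-07. Solving: [H⁺] = (−Ka₁ + √(Ka₁² + 4·Ka₁·C)) / 2 = 1.5081e-04 M. pH = -log(1.5081e-04) = 3.82.

pH = 3.82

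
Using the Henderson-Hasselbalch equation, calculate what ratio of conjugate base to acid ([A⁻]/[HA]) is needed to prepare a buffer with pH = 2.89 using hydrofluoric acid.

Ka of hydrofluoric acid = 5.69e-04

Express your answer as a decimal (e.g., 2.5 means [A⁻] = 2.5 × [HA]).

pKa = -log(5.69e-04) = 3.2449. pH = pKa + log([A⁻]/[HA]), so log([A⁻]/[HA]) = pH − pKa = 2.89 − 3.2449 = -0.3549. [A⁻]/[HA] = 10^(-0.3549) = 0.442

[A⁻]/[HA] = 0.442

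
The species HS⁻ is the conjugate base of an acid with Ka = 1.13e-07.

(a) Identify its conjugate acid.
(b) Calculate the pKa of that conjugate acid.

(a) The conjugate acid is formed by adding one H⁺ to HS⁻, giving H₂S. (b) pKa = -log(Ka) = -log(1.13e-07) = 6.95.

Conjugate acid: H₂S; pK_a = 6.95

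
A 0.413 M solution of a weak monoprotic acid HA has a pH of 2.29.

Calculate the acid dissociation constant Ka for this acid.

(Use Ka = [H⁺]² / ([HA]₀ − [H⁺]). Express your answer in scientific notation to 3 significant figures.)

[H⁺] = 10^(−pH) = 10^(−2.29) = 5.129e-03 M. For HA ⇌ H⁺ + A⁻, Ka = [H⁺][A⁻]/[HA] = [H⁺]² / ([HA]₀ − [H⁺]) = (5.129e-03)² / (0.413 − 5.129e-03) = 6.45e-05.

K_a = 6.45e-05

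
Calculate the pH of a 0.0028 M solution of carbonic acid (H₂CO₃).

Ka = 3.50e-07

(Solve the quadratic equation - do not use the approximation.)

x² + Ka×x - Ka×C = 0. Using quadratic formula: [H⁺] = 3.1130e-05

pH = 4.51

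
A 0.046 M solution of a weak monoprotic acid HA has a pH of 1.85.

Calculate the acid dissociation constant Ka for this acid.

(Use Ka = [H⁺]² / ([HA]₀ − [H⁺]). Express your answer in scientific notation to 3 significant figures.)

[H⁺] = 10^(−pH) = 10^(−1.85) = 1.413e-02 M. For HA ⇌ H⁺ + A⁻, Ka = [H⁺][A⁻]/[HA] = [H⁺]² / ([HA]₀ − [H⁺]) = (1.413e-02)² / (0.046 − 1.413e-02) = 6.26e-03.

K_a = 6.26e-03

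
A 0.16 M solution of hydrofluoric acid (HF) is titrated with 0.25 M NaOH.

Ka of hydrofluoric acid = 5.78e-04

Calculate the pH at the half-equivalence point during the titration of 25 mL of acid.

At half-equivalence [HA] = [A⁻], so Henderson-Hasselbalch gives pH = pKa = -log(5.78e-04) = 3.24.

pH = pKa = 3.24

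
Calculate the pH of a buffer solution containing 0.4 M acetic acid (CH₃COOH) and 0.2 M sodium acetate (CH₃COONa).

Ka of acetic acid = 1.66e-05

pKa = -log(1.66e-05) = 4.78. pH = pKa + log([A⁻]/[HA]) = 4.78 + log(0.2/0.4)

pH = 4.48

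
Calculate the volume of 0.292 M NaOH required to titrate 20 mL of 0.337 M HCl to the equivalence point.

At equivalence: moles acid = moles base. moles HCl = 0.337 × 20/1000 = 0.00674 mol. V_base = moles / 0.292 × 1000 = 23.1 mL.

V_{base} = 23.1 mL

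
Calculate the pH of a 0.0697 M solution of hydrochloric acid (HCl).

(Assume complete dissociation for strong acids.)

[H⁺] = 0.0697 M for strong acid. pH = -log[H⁺] = -log(0.0697)

pH = 1.16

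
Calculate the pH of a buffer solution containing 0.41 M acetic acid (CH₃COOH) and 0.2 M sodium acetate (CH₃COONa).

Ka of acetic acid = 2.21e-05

pKa = -log(2.21e-05) = 4.66. pH = pKa + log([A⁻]/[HA]) = 4.66 + log(0.2/0.41)

pH = 4.34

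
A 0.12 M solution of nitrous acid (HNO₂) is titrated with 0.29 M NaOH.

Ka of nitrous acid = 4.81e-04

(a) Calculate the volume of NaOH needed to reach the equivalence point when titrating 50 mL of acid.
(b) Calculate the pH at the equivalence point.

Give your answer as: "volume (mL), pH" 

moles acid = 0.12 × 50/1000 = 0.006 mol; V_base = moles/0.29 × 1000 = 20.7 mL. At equivalence only the conjugate base is present: [A⁻] = 0.006/0.071 = 8.4878e-02 M. Kb = Kw/Ka = 2.08e-11; [OH⁻] = √(Kb × [A⁻]) = 1.3284e-06; pOH = 5.88; pH = 14 - pOH = 8.12.

V = 20.7 mL, pH = 8.12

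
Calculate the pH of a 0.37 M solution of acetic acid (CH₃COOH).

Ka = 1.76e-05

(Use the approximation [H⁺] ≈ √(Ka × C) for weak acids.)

[H⁺] = √(Ka × C) = √(1.76e-05 × 0.37) = 2.5519e-03. pH = -log(2.5519e-03)

pH = 2.59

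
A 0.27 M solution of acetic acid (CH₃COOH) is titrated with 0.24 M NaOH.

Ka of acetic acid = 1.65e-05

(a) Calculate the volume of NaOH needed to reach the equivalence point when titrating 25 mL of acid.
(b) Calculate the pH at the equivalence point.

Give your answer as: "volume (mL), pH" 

moles acid = 0.27 × 25/1000 = 0.00675 mol; V_base = moles/0.24 × 1000 = 28.1 mL. At equivalence only the conjugate base is present: [A⁻] = 0.00675/0.053 = 1.2706e-01 M. Kb = Kw/Ka = 6.06e-10; [OH⁻] = √(Kb × [A⁻]) = 8.7753e-06; pOH = 5.06; pH = 14 - pOH = 8.94.

V = 28.1 mL, pH = 8.94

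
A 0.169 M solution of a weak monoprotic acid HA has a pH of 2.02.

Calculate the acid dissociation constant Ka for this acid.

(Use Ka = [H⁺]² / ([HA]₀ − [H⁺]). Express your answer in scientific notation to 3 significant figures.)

[H⁺] = 10^(−pH) = 10^(−2.02) = 9.550e-03 M. For HA ⇌ H⁺ + A⁻, Ka = [H⁺][A⁻]/[HA] = [H⁺]² / ([HA]₀ − [H⁺]) = (9.550e-03)² / (0.169 − 9.550e-03) = 5.72e-04.

K_a = 5.72e-04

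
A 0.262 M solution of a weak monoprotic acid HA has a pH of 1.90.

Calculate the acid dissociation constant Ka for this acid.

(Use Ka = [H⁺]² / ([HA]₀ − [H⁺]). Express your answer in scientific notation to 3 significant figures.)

[H⁺] = 10^(−pH) = 10^(−1.90) = 1.259e-02 M. For HA ⇌ H⁺ + A⁻, Ka = [H⁺][A⁻]/[HA] = [H⁺]² / ([HA]₀ − [H⁺]) = (1.259e-02)² / (0.262 − 1.259e-02) = 6.35e-04.

K_a = 6.35e-04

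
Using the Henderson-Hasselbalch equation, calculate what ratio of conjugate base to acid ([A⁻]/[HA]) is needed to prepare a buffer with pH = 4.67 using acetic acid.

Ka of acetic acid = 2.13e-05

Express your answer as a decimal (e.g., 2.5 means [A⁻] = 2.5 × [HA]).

pKa = -log(2.13e-05) = 4.6716. pH = pKa + log([A⁻]/[HA]), so log([A⁻]/[HA]) = pH − pKa = 4.67 − 4.6716 = -0.0016. [A⁻]/[HA] = 10^(-0.0016) = 0.996

[A⁻]/[HA] = 0.996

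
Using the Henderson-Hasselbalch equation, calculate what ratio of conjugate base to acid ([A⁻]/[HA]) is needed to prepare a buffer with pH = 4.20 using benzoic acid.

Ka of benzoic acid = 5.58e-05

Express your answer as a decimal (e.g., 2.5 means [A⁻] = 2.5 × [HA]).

pKa = -log(5.58e-05) = 4.2534. pH = pKa + log([A⁻]/[HA]), so log([A⁻]/[HA]) = pH − pKa = 4.20 − 4.2534 = -0.0534. [A⁻]/[HA] = 10^(-0.0534) = 0.884

[A⁻]/[HA] = 0.884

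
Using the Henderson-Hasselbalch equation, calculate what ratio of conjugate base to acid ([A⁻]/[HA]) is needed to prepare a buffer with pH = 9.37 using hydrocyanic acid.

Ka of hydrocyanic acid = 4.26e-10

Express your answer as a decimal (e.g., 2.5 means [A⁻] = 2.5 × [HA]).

pKa = -log(4.26e-10) = 9.3706. pH = pKa + log([A⁻]/[HA]), so log([A⁻]/[HA]) = pH − pKa = 9.37 − 9.3706 = -0.0006. [A⁻]/[HA] = 10^(-0.0006) = 0.999

[A⁻]/[HA] = 0.999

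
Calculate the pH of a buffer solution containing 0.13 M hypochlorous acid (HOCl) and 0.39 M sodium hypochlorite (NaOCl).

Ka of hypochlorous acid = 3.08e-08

pKa = -log(3.08e-08) = 7.51. pH = pKa + log([A⁻]/[HA]) = 7.51 + log(0.39/0.13)

pH = 7.99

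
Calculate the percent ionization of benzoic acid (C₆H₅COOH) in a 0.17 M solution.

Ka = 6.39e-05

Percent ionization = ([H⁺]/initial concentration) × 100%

Using Ka equilibrium: x² + Ka×x - Ka×C = 0. Solving: [H⁺] = 3.2641e-03. Percent = (3.2641e-03/0.17) × 100

Percent ionization = 1.92%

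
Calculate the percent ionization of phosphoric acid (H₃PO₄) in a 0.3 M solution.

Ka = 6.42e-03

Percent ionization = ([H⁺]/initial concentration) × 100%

Using Ka equilibrium: x² + Ka×x - Ka×C = 0. Solving: [H⁺] = 4.0793e-02. Percent = (4.0793e-02/0.3) × 100

Percent ionization = 13.6%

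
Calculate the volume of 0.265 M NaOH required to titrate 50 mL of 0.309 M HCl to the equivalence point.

At equivalence: moles acid = moles base. moles HCl = 0.309 × 50/1000 = 0.01545 mol. V_base = moles / 0.265 × 1000 = 58.3 mL.

V_{base} = 58.3 mL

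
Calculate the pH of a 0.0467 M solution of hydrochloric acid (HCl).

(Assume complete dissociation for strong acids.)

[H⁺] = 0.0467 M for strong acid. pH = -log[H⁺] = -log(0.0467)

pH = 1.33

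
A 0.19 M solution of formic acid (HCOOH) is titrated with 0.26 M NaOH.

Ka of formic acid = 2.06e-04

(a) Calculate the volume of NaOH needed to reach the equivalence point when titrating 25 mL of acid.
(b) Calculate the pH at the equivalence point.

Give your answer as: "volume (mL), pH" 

moles acid = 0.19 × 25/1000 = 0.00475 mol; V_base = moles/0.26 × 1000 = 18.3 mL. At equivalence only the conjugate base is present: [A⁻] = 0.00475/0.043 = 1.0978e-01 M. Kb = Kw/Ka = 4.85e-11; [OH⁻] = √(Kb × [A⁻]) = 2.3085e-06; pOH = 5.64; pH = 14 - pOH = 8.36.

V = 18.3 mL, pH = 8.36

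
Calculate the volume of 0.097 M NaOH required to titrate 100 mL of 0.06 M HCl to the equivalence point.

At equivalence: moles acid = moles base. moles HCl = 0.06 × 100/1000 = 0.006 mol. V_base = moles / 0.097 × 1000 = 61.9 mL.

V_{base} = 61.9 mL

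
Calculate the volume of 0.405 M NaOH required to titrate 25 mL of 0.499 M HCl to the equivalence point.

At equivalence: moles acid = moles base. moles HCl = 0.499 × 25/1000 = 0.01247 mol. V_base = moles / 0.405 × 1000 = 30.8 mL.

V_{base} = 30.8 mL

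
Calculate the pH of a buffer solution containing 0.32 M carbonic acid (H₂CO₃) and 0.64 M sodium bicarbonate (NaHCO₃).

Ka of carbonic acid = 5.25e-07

pKa = -log(5.25e-07) = 6.28. pH = pKa + log([A⁻]/[HA]) = 6.28 + log(0.64/0.32)

pH = 6.58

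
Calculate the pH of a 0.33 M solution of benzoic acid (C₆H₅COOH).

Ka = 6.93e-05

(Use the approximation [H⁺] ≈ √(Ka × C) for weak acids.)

[H⁺] = √(Ka × C) = √(6.93e-05 × 0.33) = 4.7822e-03. pH = -log(4.7822e-03)

pH = 2.32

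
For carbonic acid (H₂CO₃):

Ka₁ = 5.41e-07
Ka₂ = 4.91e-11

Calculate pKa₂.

pKa₂ = -log(Ka₂) = -log(4.91e-11) = 10.31.

pK_{a2} = 10.31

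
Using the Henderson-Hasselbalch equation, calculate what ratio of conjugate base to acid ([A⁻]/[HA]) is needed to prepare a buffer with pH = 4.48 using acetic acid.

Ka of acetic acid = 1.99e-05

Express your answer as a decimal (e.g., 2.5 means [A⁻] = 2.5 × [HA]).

pKa = -log(1.99e-05) = 4.7011. pH = pKa + log([A⁻]/[HA]), so log([A⁻]/[HA]) = pH − pKa = 4.48 − 4.7011 = -0.2211. [A⁻]/[HA] = 10^(-0.2211) = 0.601

[A⁻]/[HA] = 0.601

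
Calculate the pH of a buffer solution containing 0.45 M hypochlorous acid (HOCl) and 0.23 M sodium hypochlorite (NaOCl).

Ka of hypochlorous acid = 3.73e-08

pKa = -log(3.73e-08) = 7.43. pH = pKa + log([A⁻]/[HA]) = 7.43 + log(0.23/0.45)

pH = 7.14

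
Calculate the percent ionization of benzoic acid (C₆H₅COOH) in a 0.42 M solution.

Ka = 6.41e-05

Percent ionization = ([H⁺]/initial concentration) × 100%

Using Ka equilibrium: x² + Ka×x - Ka×C = 0. Solving: [H⁺] = 5.1567e-03. Percent = (5.1567e-03/0.42) × 100

Percent ionization = 1.23%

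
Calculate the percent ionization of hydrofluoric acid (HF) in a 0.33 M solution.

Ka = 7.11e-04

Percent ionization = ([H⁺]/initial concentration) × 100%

Using Ka equilibrium: x² + Ka×x - Ka×C = 0. Solving: [H⁺] = 1.4966e-02. Percent = (1.4966e-02/0.33) × 100

Percent ionization = 4.54%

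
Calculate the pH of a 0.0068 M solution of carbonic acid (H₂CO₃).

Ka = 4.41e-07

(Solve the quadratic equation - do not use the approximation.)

x² + Ka×x - Ka×C = 0. Using quadratic formula: [H⁺] = 5.4541e-05

pH = 4.26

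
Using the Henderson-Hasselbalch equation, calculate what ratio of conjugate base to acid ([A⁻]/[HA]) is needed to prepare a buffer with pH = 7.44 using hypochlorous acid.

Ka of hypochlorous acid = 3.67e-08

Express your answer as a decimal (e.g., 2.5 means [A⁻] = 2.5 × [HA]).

pKa = -log(3.67e-08) = 7.4353. pH = pKa + log([A⁻]/[HA]), so log([A⁻]/[HA]) = pH − pKa = 7.44 − 7.4353 = 0.0047. [A⁻]/[HA] = 10^(0.0047) = 1.01

[A⁻]/[HA] = 1.01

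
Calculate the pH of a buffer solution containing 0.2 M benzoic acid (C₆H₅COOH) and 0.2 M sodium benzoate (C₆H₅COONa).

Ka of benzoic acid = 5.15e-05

pKa = -log(5.15e-05) = 4.29. pH = pKa + log([A⁻]/[HA]) = 4.29 + log(0.2/0.2)

pH = 4.29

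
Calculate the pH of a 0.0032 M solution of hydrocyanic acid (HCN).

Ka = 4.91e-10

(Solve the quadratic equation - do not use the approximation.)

x² + Ka×x - Ka×C = 0. Using quadratic formula: [H⁺] = 1.2532e-06

pH = 5.90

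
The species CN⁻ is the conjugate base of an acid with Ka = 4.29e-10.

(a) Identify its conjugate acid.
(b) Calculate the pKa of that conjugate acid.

(a) The conjugate acid is formed by adding one H⁺ to CN⁻, giving HCN. (b) pKa = -log(Ka) = -log(4.29e-10) = 9.37.

Conjugate acid: HCN; pK_a = 9.37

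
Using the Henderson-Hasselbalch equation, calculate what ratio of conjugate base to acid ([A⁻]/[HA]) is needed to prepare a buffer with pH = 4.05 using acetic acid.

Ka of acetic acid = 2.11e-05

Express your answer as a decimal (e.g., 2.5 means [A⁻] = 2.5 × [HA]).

pKa = -log(2.11e-05) = 4.6757. pH = pKa + log([A⁻]/[HA]), so log([A⁻]/[HA]) = pH − pKa = 4.05 − 4.6757 = -0.6257. [A⁻]/[HA] = 10^(-0.6257) = 0.237

[A⁻]/[HA] = 0.237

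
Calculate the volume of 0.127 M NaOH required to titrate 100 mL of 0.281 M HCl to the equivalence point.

At equivalence: moles acid = moles base. moles HCl = 0.281 × 100/1000 = 0.0281 mol. V_base = moles / 0.127 × 1000 = 221.3 mL.

V_{base} = 221.3 mL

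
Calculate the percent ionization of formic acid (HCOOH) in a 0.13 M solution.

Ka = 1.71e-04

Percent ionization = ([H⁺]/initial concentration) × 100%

Using Ka equilibrium: x² + Ka×x - Ka×C = 0. Solving: [H⁺] = 4.6301e-03. Percent = (4.6301e-03/0.13) × 100

Percent ionization = 3.56%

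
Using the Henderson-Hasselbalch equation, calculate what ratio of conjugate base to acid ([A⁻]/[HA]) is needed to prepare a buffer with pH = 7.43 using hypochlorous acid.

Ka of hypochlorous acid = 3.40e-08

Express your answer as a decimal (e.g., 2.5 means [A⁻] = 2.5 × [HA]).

pKa = -log(3.40e-08) = 7.4685. pH = pKa + log([A⁻]/[HA]), so log([A⁻]/[HA]) = pH − pKa = 7.43 − 7.4685 = -0.0385. [A⁻]/[HA] = 10^(-0.0385) = 0.915

[A⁻]/[HA] = 0.915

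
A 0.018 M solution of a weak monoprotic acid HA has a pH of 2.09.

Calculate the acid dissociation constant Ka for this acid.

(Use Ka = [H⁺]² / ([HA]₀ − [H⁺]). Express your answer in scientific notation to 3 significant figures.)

[H⁺] = 10^(−pH) = 10^(−2.09) = 8.128e-03 M. For HA ⇌ H⁺ + A⁻, Ka = [H⁺][A⁻]/[HA] = [H⁺]² / ([HA]₀ − [H⁺]) = (8.128e-03)² / (0.018 − 8.128e-03) = 6.69e-03.

K_a = 6.69e-03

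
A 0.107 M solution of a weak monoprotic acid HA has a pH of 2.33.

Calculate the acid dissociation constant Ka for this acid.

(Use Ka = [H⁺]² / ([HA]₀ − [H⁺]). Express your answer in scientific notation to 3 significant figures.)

[H⁺] = 10^(−pH) = 10^(−2.33) = 4.677e-03 M. For HA ⇌ H⁺ + A⁻, Ka = [H⁺][A⁻]/[HA] = [H⁺]² / ([HA]₀ − [H⁺]) = (4.677e-03)² / (0.107 − 4.677e-03) = 2.14e-04.

K_a = 2.14e-04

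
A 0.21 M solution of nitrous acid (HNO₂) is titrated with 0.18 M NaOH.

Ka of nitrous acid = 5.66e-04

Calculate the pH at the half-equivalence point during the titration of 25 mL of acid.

At half-equivalence [HA] = [A⁻], so Henderson-Hasselbalch gives pH = pKa = -log(5.66e-04) = 3.25.

pH = pKa = 3.25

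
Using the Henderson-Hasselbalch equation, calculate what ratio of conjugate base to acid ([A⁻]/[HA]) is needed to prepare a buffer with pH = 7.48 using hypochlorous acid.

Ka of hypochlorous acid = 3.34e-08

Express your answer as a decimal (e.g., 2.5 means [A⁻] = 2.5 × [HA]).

pKa = -log(3.34e-08) = 7.4763. pH = pKa + log([A⁻]/[HA]), so log([A⁻]/[HA]) = pH − pKa = 7.48 − 7.4763 = 0.0037. [A⁻]/[HA] = 10^(0.0037) = 1.01

[A⁻]/[HA] = 1.01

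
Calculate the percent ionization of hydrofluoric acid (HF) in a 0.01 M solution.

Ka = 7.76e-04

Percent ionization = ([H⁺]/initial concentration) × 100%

Using Ka equilibrium: x² + Ka×x - Ka×C = 0. Solving: [H⁺] = 2.4246e-03. Percent = (2.4246e-03/0.01) × 100

Percent ionization = 24.2%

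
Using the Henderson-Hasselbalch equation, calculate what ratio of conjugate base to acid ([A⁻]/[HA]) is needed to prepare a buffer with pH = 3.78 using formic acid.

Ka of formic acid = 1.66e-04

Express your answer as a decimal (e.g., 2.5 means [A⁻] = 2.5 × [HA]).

pKa = -log(1.66e-04) = 3.7799. pH = pKa + log([A⁻]/[HA]), so log([A⁻]/[HA]) = pH − pKa = 3.78 − 3.7799 = 0.0001. [A⁻]/[HA] = 10^(0.0001) = 1.00

[A⁻]/[HA] = 1.00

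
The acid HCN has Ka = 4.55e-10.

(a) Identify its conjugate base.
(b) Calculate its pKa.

(a) The conjugate base is formed by removing one H⁺ from HCN, giving CN⁻. (b) pKa = -log(Ka) = -log(4.55e-10) = 9.34.

Conjugate base: CN⁻; pK_a = 9.34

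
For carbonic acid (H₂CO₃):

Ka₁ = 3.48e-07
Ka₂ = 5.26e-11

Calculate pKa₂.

pKa₂ = -log(Ka₂) = -log(5.26e-11) = 10.28.

pK_{a2} = 10.28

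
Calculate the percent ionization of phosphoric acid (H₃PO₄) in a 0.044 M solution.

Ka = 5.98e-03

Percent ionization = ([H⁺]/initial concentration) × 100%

Using Ka equilibrium: x² + Ka×x - Ka×C = 0. Solving: [H⁺] = 1.3504e-02. Percent = (1.3504e-02/0.044) × 100

Percent ionization = 30.7%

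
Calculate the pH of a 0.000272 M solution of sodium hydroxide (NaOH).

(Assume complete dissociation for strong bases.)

[OH⁻] = 0.000272 M for strong base. pOH = -log[OH⁻] = 3.57, pH = 14 - pOH

pH = 10.43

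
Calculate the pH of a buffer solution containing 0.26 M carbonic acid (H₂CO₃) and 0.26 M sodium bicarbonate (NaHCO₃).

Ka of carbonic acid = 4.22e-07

pKa = -log(4.22e-07) = 6.37. pH = pKa + log([A⁻]/[HA]) = 6.37 + log(0.26/0.26)

pH = 6.37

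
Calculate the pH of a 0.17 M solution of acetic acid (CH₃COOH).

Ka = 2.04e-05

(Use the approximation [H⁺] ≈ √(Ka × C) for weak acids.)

[H⁺] = √(Ka × C) = √(2.04e-05 × 0.17) = 1.8623e-03. pH = -log(1.8623e-03)

pH = 2.73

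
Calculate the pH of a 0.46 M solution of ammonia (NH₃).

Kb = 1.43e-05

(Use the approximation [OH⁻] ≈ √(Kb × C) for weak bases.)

[OH⁻] = √(Kb × C) = √(1.43e-05 × 0.46) = 2.5648e-03. pOH = 2.59, pH = 14 - pOH

pH = 11.41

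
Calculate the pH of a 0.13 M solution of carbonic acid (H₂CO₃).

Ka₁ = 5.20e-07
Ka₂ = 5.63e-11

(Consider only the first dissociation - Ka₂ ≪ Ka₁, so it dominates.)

First dissociation dominates. From Ka₁ = [H⁺][HA⁻]/[H₂A], x² + Ka₁·x − Ka₁·C = 0 with C = 0.13 M and Ka₁ = 5.20e-07. Solving: [H⁺] = (−Ka₁ + √(Ka₁² + 4·Ka₁·C)) / 2 = 2.5974e-04 M. pH = -log(2.5974e-04) = 3.59.

pH = 3.59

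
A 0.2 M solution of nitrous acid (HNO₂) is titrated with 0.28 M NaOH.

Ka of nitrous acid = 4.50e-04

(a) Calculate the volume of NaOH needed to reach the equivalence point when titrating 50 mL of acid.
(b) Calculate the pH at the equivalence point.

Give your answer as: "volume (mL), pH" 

moles acid = 0.2 × 50/1000 = 0.01 mol; V_base = moles/0.28 × 1000 = 35.7 mL. At equivalence only the conjugate base is present: [A⁻] = 0.01/0.086 = 1.1667e-01 M. Kb = Kw/Ka = 2.22e-11; [OH⁻] = √(Kb × [A⁻]) = 1.6102e-06; pOH = 5.79; pH = 14 - pOH = 8.21.

V = 35.7 mL, pH = 8.21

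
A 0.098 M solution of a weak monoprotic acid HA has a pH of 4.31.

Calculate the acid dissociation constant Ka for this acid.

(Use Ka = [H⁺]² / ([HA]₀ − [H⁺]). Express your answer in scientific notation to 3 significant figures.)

[H⁺] = 10^(−pH) = 10^(−4.31) = 4.898e-05 M. For HA ⇌ H⁺ + A⁻, Ka = [H⁺][A⁻]/[HA] = [H⁺]² / ([HA]₀ − [H⁺]) = (4.898e-05)² / (0.098 − 4.898e-05) = 2.45e-08.

K_a = 2.45e-08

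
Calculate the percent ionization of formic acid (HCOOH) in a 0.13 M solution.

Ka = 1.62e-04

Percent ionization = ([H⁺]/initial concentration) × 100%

Using Ka equilibrium: x² + Ka×x - Ka×C = 0. Solving: [H⁺] = 4.5088e-03. Percent = (4.5088e-03/0.13) × 100

Percent ionization = 3.47%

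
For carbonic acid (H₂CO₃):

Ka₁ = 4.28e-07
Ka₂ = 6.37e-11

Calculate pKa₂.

pKa₂ = -log(Ka₂) = -log(6.37e-11) = 10.20.

pK_{a2} = 10.20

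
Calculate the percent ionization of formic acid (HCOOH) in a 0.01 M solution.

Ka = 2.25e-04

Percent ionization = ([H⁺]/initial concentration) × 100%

Using Ka equilibrium: x² + Ka×x - Ka×C = 0. Solving: [H⁺] = 1.3917e-03. Percent = (1.3917e-03/0.01) × 100

Percent ionization = 13.9%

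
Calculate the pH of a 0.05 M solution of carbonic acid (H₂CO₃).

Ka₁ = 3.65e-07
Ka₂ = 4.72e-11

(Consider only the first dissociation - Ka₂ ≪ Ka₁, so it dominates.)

First dissociation dominates. From Ka₁ = [H⁺][HA⁻]/[H₂A], x² + Ka₁·x − Ka₁·C = 0 with C = 0.05 M and Ka₁ = 3.65e-07. Solving: [H⁺] = (−Ka₁ + √(Ka₁² + 4·Ka₁·C)) / 2 = 1.3491e-04 M. pH = -log(1.3491e-04) = 3.87.

pH = 3.87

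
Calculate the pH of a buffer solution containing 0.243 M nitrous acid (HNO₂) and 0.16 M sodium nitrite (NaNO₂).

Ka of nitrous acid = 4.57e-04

pKa = -log(4.57e-04) = 3.34. pH = pKa + log([A⁻]/[HA]) = 3.34 + log(0.16/0.243)

pH = 3.16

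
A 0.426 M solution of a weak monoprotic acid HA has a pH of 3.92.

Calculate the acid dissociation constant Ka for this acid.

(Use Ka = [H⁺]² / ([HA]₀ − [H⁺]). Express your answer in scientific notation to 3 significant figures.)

[H⁺] = 10^(−pH) = 10^(−3.92) = 1.202e-04 M. For HA ⇌ H⁺ + A⁻, Ka = [H⁺][A⁻]/[HA] = [H⁺]² / ([HA]₀ − [H⁺]) = (1.202e-04)² / (0.426 − 1.202e-04) = 3.39e-08.

K_a = 3.39e-08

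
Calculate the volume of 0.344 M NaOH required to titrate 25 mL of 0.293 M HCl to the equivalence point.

At equivalence: moles acid = moles base. moles HCl = 0.293 × 25/1000 = 0.007325 mol. V_base = moles / 0.344 × 1000 = 21.3 mL.

V_{base} = 21.3 mL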